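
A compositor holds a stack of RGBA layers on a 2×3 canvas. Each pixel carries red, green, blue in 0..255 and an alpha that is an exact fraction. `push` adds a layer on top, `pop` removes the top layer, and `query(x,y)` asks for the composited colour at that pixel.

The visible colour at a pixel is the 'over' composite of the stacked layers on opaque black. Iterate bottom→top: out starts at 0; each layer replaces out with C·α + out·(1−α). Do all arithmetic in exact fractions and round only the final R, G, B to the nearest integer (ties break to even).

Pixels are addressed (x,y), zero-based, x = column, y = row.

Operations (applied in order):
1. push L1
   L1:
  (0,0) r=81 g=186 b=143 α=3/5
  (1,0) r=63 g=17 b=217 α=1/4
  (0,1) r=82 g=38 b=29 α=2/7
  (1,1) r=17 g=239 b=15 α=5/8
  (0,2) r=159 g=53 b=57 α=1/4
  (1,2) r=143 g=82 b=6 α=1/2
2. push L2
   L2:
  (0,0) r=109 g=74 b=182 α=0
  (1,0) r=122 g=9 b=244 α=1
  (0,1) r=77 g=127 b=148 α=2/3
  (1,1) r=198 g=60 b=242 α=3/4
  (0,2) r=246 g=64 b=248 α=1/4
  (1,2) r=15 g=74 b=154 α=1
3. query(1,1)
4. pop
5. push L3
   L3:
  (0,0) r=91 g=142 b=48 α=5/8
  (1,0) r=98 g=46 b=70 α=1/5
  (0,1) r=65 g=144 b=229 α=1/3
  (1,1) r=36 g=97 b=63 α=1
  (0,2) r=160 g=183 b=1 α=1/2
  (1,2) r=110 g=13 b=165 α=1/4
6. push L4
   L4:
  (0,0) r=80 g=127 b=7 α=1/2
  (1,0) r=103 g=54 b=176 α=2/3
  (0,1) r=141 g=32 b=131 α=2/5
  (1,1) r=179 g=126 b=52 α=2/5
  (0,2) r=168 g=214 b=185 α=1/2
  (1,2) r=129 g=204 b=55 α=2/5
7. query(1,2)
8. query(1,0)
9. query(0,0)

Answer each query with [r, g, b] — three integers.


at x=1,y=1 over L1,L2:
after L1 α=5/8: [85/8, 1195/8, 75/8]
after L2 α=3/4: [4837/32, 2635/32, 5883/32]
→ [151, 82, 184]

query (1,2) [L1,L3,L4] — begin 0,0,0
+L1 (α=1/2) → [143/2, 41, 3]
+L3 (α=1/4) → [649/8, 34, 87/2]
+L4 (α=2/5) → [4011/40, 102, 481/10]
→ [100, 102, 48]

(1,0) stack=L1,L3,L4; from [0,0,0]:
after L1 α=1/4: [63/4, 17/4, 217/4]
after L3 α=1/5: [161/5, 63/5, 287/5]
after L4 α=2/3: [397/5, 201/5, 2047/15]
= [79, 40, 136]

query (0,0) [L1,L3,L4] — begin 0,0,0
+L1 (α=3/5) → [243/5, 558/5, 429/5]
+L3 (α=5/8) → [751/10, 653/5, 2487/40]
+L4 (α=1/2) → [1551/20, 644/5, 2767/80]
= [78, 129, 35]


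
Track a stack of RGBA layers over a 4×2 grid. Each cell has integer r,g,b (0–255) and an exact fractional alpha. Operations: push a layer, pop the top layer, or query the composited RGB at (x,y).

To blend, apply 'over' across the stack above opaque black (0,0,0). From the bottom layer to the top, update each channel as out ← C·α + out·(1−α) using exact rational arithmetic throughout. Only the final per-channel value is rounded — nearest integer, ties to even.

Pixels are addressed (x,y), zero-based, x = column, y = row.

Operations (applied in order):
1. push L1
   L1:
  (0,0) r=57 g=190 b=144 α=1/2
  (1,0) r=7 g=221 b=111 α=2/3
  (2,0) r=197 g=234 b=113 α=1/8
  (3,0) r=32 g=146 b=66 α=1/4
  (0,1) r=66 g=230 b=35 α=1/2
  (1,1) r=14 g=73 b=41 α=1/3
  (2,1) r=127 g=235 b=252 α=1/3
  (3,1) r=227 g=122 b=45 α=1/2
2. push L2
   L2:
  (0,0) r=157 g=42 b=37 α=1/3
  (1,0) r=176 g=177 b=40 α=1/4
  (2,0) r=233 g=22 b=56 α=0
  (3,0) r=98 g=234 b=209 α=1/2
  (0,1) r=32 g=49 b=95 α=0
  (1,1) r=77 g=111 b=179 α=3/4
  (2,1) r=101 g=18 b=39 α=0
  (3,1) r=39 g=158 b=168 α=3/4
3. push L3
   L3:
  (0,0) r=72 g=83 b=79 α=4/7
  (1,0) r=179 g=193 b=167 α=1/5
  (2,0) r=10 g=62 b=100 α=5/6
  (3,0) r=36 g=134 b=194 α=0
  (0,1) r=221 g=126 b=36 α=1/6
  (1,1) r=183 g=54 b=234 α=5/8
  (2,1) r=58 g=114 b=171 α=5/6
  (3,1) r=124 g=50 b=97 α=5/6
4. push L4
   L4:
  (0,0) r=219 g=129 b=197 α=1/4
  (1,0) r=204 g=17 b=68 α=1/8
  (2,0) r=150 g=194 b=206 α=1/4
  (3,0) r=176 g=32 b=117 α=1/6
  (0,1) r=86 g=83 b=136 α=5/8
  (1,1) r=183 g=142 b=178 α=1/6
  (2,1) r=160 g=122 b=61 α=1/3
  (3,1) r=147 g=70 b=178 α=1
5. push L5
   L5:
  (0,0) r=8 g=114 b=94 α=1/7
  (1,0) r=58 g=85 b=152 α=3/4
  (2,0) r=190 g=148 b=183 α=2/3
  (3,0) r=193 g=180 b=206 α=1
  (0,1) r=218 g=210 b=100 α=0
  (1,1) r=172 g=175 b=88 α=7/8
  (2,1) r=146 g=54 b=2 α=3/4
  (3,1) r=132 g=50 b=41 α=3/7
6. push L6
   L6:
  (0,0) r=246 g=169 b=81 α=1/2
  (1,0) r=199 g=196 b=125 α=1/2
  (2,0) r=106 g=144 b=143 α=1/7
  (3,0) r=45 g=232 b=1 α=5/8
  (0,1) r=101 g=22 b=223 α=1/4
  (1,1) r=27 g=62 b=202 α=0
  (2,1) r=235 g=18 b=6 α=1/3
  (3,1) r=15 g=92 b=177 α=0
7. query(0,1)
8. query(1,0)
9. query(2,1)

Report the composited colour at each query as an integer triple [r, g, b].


at x=0,y=1 over L1,L2,L3,L4,L5,L6:
+L1 (α=1/2) → [33, 115, 35/2]
+L2 (α=0) → [33, 115, 35/2]
+L3 (α=1/6) → [193/3, 701/6, 247/12]
+L4 (α=5/8) → [623/8, 1531/16, 2967/32]
+L5 (α=0) → [623/8, 1531/16, 2967/32]
+L6 (α=1/4) → [2677/32, 4945/64, 16037/128]
= [84, 77, 125]

query (1,0) [L1,L2,L3,L4,L5,L6] — begin 0,0,0
after L1 α=2/3: [14/3, 442/3, 74]
after L2 α=1/4: [95/2, 619/4, 131/2]
after L3 α=1/5: [369/5, 812/5, 429/5]
after L4 α=1/8: [3603/40, 5769/40, 3343/40]
after L5 α=3/4: [10563/160, 15969/160, 21583/160]
after L6 α=1/2: [42403/320, 47329/320, 41583/320]
→ [133, 148, 130]

query (2,1) [L1,L2,L3,L4,L5,L6] — begin 0,0,0
+L1 (α=1/3) → [127/3, 235/3, 84]
+L2 (α=0) → [127/3, 235/3, 84]
+L3 (α=5/6) → [997/18, 1945/18, 313/2]
+L4 (α=1/3) → [2437/27, 3043/27, 374/3]
+L5 (α=3/4) → [14263/108, 7417/108, 98/3]
+L6 (α=1/3) → [26953/162, 8389/162, 214/9]
rounded: [166, 52, 24]


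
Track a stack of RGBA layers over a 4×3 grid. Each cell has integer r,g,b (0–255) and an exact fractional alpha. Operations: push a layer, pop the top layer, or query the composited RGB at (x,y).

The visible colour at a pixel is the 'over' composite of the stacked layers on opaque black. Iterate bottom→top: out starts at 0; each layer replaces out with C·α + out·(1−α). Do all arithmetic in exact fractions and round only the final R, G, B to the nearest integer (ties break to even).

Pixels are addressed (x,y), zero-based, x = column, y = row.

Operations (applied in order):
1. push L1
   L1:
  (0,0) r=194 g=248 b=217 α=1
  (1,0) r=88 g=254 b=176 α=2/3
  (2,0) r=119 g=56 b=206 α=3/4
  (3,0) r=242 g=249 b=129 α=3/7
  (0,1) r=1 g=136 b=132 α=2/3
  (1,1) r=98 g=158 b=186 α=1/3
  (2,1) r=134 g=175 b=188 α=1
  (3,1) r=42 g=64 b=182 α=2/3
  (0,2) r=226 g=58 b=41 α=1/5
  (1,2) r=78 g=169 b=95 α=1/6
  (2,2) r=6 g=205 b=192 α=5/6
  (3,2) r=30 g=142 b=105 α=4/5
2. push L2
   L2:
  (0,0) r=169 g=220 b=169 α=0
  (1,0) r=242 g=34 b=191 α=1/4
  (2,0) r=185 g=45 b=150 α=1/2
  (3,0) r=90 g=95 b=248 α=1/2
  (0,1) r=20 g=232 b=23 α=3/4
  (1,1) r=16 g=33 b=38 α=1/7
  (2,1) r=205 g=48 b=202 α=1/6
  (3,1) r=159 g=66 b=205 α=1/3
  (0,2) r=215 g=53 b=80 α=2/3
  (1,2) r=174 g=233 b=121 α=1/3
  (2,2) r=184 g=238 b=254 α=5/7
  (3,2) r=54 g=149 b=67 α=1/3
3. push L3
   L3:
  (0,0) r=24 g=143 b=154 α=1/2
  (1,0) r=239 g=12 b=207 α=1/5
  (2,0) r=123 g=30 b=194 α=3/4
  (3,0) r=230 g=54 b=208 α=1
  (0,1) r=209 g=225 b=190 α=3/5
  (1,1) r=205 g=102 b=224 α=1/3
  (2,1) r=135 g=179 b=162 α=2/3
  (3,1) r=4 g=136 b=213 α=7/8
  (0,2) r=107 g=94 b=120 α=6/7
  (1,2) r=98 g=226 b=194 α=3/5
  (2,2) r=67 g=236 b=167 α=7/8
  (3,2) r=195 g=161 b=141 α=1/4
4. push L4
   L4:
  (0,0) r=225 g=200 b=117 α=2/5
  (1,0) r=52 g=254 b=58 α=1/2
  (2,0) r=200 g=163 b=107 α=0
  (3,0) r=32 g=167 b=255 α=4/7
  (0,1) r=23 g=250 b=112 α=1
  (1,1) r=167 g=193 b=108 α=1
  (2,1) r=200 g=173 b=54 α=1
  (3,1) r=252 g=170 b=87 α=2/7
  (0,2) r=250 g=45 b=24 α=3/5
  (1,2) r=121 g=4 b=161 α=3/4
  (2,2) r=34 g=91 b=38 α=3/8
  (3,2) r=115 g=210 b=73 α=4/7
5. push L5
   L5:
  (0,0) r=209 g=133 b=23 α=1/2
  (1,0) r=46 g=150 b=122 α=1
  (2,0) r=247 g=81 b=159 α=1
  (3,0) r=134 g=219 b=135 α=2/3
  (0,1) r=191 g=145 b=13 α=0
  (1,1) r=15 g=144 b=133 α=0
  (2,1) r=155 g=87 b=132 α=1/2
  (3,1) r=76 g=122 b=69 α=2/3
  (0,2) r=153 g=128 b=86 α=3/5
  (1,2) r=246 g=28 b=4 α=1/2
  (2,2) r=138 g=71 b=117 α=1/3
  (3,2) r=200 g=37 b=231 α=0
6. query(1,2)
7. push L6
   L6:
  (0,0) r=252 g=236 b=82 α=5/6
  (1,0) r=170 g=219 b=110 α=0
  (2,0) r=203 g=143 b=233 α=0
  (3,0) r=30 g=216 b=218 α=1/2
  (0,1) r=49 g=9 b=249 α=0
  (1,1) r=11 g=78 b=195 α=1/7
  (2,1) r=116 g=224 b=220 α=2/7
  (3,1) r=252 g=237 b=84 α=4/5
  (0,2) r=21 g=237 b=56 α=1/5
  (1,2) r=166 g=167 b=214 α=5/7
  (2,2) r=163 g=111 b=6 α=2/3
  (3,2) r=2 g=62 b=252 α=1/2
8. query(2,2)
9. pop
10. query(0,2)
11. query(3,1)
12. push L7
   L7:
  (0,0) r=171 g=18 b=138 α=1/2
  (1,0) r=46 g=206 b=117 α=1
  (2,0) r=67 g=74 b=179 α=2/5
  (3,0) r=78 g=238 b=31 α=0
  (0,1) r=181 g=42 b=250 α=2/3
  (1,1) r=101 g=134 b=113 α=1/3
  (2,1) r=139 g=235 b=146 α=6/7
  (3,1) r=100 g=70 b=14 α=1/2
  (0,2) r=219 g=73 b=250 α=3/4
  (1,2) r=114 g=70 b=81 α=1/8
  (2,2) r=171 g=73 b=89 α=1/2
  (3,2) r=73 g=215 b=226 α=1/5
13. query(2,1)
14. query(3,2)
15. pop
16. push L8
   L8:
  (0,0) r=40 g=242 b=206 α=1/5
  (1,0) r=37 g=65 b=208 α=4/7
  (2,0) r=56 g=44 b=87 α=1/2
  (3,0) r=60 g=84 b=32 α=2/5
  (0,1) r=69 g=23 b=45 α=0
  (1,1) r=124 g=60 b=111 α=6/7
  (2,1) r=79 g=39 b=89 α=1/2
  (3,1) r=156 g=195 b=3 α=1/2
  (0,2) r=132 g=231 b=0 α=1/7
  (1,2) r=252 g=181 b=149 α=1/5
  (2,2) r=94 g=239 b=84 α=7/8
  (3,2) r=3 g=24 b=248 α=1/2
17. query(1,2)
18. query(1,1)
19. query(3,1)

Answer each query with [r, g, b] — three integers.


query (1,2) [L1,L2,L3,L4,L5] — begin 0,0,0
after L1 α=1/6: [13, 169/6, 95/6]
after L2 α=1/3: [200/3, 868/9, 458/9]
after L3 α=3/5: [1282/15, 7838/45, 6154/45]
after L4 α=3/4: [6727/60, 4189/90, 27889/180]
after L5 α=1/2: [21487/120, 6709/180, 28609/360]
= [179, 37, 79]

(2,2) stack=L1,L2,L3,L4,L5,L6; from [0,0,0]:
+L1 (α=5/6) → [5, 1025/6, 160]
+L2 (α=5/7) → [930/7, 4595/21, 1590/7]
+L3 (α=7/8) → [4213/56, 39287/168, 9773/56]
+L4 (α=3/8) → [26777/448, 242299/1344, 55249/448]
+L5 (α=1/3) → [57689/672, 290011/2016, 81457/672]
+L6 (α=2/3) → [276761/2016, 737563/6048, 89521/2016]
rounded: [137, 122, 44]

query (0,2) [L1,L2,L3,L4,L5] — begin 0,0,0
L1 α=1/5: [226/5, 58/5, 41/5]
L2 α=2/3: [792/5, 196/5, 841/15]
L3 α=6/7: [4002/35, 3016/35, 1663/15]
L4 α=3/5: [34254/175, 10757/175, 4406/75]
L5 α=3/5: [148833/875, 88714/875, 28162/375]
= [170, 101, 75]

query (3,1) [L1,L2,L3,L4,L5] — begin 0,0,0
after L1 α=2/3: [28, 128/3, 364/3]
after L2 α=1/3: [215/3, 454/9, 1343/9]
after L3 α=7/8: [299/24, 4511/36, 7381/36]
after L4 α=2/7: [13591/168, 34795/252, 6167/36]
after L5 α=2/3: [39127/504, 96283/756, 11135/108]
→ [78, 127, 103]

(2,1) stack=L1,L2,L3,L4,L5,L7; from [0,0,0]:
L1 α=1: [134, 175, 188]
L2 α=1/6: [875/6, 923/6, 571/3]
L3 α=2/3: [2495/18, 3071/18, 1543/9]
L4 α=1: [200, 173, 54]
L5 α=1/2: [355/2, 130, 93]
L7 α=6/7: [289/2, 220, 969/7]
= [144, 220, 138]

query (3,2) [L1,L2,L3,L4,L5,L7] — begin 0,0,0
+L1 (α=4/5) → [24, 568/5, 84]
+L2 (α=1/3) → [34, 627/5, 235/3]
+L3 (α=1/4) → [297/4, 1343/10, 94]
+L4 (α=4/7) → [2731/28, 12429/70, 82]
+L5 (α=0) → [2731/28, 12429/70, 82]
+L7 (α=1/5) → [3242/35, 32383/175, 554/5]
→ [93, 185, 111]

query (1,2) [L1,L2,L3,L4,L5,L8] — begin 0,0,0
+L1 (α=1/6) → [13, 169/6, 95/6]
+L2 (α=1/3) → [200/3, 868/9, 458/9]
+L3 (α=3/5) → [1282/15, 7838/45, 6154/45]
+L4 (α=3/4) → [6727/60, 4189/90, 27889/180]
+L5 (α=1/2) → [21487/120, 6709/180, 28609/360]
+L8 (α=1/5) → [29047/150, 14854/225, 42019/450]
rounded: [194, 66, 93]

(1,1) stack=L1,L2,L3,L4,L5,L8; from [0,0,0]:
after L1 α=1/3: [98/3, 158/3, 62]
after L2 α=1/7: [212/7, 349/7, 410/7]
after L3 α=1/3: [1859/21, 1412/21, 796/7]
after L4 α=1: [167, 193, 108]
after L5 α=0: [167, 193, 108]
after L8 α=6/7: [911/7, 79, 774/7]
= [130, 79, 111]

query (3,1) [L1,L2,L3,L4,L5,L8] — begin 0,0,0
after L1 α=2/3: [28, 128/3, 364/3]
after L2 α=1/3: [215/3, 454/9, 1343/9]
after L3 α=7/8: [299/24, 4511/36, 7381/36]
after L4 α=2/7: [13591/168, 34795/252, 6167/36]
after L5 α=2/3: [39127/504, 96283/756, 11135/108]
after L8 α=1/2: [117751/1008, 243703/1512, 11459/216]
rounded: [117, 161, 53]


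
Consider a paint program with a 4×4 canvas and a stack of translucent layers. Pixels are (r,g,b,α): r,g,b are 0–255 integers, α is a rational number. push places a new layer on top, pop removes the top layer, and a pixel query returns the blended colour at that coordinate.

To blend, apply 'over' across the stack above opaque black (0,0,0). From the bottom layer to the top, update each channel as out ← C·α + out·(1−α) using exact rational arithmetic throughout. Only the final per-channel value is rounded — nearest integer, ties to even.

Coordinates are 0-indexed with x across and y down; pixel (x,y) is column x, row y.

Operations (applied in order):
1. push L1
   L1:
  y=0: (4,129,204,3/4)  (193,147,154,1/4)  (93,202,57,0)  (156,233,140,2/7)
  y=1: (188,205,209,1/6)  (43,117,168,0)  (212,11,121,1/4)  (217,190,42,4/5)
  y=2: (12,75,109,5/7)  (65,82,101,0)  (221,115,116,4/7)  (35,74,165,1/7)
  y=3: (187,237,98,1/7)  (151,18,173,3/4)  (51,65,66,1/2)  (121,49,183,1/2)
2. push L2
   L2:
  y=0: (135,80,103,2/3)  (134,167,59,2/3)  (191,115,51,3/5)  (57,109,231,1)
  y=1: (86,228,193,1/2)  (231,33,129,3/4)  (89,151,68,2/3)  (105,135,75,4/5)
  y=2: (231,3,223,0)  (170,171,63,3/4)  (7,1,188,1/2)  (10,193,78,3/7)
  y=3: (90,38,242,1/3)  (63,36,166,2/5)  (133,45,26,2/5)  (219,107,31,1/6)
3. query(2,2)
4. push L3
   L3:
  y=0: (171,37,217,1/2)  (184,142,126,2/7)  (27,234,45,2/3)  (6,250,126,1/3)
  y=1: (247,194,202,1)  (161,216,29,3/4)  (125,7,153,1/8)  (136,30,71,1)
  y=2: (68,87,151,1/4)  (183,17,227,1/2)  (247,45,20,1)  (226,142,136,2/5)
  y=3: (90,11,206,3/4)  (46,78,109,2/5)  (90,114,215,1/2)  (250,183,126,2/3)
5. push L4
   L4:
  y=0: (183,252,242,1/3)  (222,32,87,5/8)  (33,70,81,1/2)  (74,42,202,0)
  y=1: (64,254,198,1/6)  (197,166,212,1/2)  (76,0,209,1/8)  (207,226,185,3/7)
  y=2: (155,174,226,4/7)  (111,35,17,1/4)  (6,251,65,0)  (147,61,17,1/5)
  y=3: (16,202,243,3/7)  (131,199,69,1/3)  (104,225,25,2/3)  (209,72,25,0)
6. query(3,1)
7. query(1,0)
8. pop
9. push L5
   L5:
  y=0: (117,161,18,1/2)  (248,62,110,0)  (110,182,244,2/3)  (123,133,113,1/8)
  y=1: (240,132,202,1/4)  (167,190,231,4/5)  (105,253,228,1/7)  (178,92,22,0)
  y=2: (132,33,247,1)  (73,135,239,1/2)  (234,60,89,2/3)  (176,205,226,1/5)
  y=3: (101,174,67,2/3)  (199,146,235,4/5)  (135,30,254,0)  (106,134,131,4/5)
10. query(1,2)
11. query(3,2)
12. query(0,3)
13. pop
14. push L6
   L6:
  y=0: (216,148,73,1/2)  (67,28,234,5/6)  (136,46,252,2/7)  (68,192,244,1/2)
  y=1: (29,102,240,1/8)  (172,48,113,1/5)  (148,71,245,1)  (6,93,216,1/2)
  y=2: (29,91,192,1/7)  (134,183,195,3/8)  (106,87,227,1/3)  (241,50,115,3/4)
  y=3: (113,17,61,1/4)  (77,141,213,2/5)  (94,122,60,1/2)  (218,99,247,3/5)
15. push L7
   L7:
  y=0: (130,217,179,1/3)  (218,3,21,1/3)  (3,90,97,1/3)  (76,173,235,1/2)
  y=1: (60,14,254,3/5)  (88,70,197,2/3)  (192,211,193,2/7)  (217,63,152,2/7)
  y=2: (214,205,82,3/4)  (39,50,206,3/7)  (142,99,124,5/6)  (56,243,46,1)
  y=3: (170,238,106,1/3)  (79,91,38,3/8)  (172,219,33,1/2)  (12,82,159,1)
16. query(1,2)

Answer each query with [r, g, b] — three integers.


at x=2,y=2 over L1,L2:
L1 α=4/7: [884/7, 460/7, 464/7]
L2 α=1/2: [933/14, 467/14, 890/7]
→ [67, 33, 127]

at x=3,y=1 over L1,L2,L3,L4:
L1 α=4/5: [868/5, 152, 168/5]
L2 α=4/5: [2968/25, 692/5, 1668/25]
L3 α=1: [136, 30, 71]
L4 α=3/7: [1165/7, 114, 839/7]
rounded: [166, 114, 120]

query (1,0) [L1,L2,L3,L4] — begin 0,0,0
L1 α=1/4: [193/4, 147/4, 77/2]
L2 α=2/3: [1265/12, 1483/12, 313/6]
L3 α=2/7: [10741/84, 10823/84, 3077/42]
L4 α=5/8: [41821/224, 15303/224, 9167/112]
= [187, 68, 82]

query (1,2) [L1,L2,L3,L5] — begin 0,0,0
+L1 (α=0) → [0, 0, 0]
+L2 (α=3/4) → [255/2, 513/4, 189/4]
+L3 (α=1/2) → [621/4, 581/8, 1097/8]
+L5 (α=1/2) → [913/8, 1661/16, 3009/16]
= [114, 104, 188]

(3,2) stack=L1,L2,L3,L5; from [0,0,0]:
+L1 (α=1/7) → [5, 74/7, 165/7]
+L2 (α=3/7) → [50/7, 4349/49, 2298/49]
+L3 (α=2/5) → [3314/35, 26963/245, 20222/245]
+L5 (α=1/5) → [19416/175, 158077/1225, 136258/1225]
→ [111, 129, 111]

(0,3) stack=L1,L2,L3,L5; from [0,0,0]:
L1 α=1/7: [187/7, 237/7, 14]
L2 α=1/3: [1004/21, 740/21, 90]
L3 α=3/4: [3337/42, 1433/84, 177]
L5 α=2/3: [11821/126, 30665/252, 311/3]
= [94, 122, 104]

at x=1,y=2 over L1,L2,L3,L6,L7:
L1 α=0: [0, 0, 0]
L2 α=3/4: [255/2, 513/4, 189/4]
L3 α=1/2: [621/4, 581/8, 1097/8]
L6 α=3/8: [4713/32, 7297/64, 10165/64]
L7 α=3/7: [807/8, 9697/112, 20053/112]
rounded: [101, 87, 179]


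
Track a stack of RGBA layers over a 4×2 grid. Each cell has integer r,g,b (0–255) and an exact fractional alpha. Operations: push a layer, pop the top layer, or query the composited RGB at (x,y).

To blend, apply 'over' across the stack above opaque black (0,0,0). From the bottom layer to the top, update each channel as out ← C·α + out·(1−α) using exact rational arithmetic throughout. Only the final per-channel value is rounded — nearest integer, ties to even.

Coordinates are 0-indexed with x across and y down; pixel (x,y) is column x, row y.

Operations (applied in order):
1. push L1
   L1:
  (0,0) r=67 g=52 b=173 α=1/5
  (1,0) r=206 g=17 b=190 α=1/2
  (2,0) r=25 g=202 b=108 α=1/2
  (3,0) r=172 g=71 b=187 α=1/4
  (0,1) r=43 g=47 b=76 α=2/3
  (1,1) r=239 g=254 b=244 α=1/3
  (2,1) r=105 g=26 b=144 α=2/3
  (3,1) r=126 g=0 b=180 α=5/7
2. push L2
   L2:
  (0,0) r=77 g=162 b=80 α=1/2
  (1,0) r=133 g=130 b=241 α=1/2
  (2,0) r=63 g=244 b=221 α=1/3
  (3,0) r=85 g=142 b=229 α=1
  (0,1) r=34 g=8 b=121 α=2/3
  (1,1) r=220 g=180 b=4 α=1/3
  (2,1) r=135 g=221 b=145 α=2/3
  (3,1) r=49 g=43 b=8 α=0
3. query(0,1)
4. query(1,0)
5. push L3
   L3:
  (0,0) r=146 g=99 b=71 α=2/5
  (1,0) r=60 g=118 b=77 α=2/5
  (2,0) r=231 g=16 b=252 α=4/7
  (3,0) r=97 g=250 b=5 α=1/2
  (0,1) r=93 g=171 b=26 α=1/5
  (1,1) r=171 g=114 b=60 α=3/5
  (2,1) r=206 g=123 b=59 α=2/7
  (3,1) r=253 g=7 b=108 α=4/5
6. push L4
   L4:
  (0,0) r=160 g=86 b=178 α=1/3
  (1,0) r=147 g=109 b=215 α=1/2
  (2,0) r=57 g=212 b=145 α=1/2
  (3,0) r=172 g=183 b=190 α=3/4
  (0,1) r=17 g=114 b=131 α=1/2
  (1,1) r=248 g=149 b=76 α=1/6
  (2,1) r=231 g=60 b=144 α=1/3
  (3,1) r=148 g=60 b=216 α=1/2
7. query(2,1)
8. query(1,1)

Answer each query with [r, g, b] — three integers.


(0,1) stack=L1,L2; from [0,0,0]:
after L1 α=2/3: [86/3, 94/3, 152/3]
after L2 α=2/3: [290/9, 142/9, 878/9]
= [32, 16, 98]

query (1,0) [L1,L2] — begin 0,0,0
after L1 α=1/2: [103, 17/2, 95]
after L2 α=1/2: [118, 277/4, 168]
= [118, 69, 168]

(2,1) stack=L1,L2,L3,L4; from [0,0,0]:
L1 α=2/3: [70, 52/3, 96]
L2 α=2/3: [340/3, 1378/9, 386/3]
L3 α=2/7: [2936/21, 9104/63, 2284/21]
L4 α=1/3: [10723/63, 21988/189, 7592/63]
→ [170, 116, 121]

query (1,1) [L1,L2,L3,L4] — begin 0,0,0
+L1 (α=1/3) → [239/3, 254/3, 244/3]
+L2 (α=1/3) → [1138/9, 1048/9, 500/9]
+L3 (α=3/5) → [6893/45, 5174/45, 524/9]
+L4 (α=1/6) → [9125/54, 6515/54, 1652/27]
→ [169, 121, 61]


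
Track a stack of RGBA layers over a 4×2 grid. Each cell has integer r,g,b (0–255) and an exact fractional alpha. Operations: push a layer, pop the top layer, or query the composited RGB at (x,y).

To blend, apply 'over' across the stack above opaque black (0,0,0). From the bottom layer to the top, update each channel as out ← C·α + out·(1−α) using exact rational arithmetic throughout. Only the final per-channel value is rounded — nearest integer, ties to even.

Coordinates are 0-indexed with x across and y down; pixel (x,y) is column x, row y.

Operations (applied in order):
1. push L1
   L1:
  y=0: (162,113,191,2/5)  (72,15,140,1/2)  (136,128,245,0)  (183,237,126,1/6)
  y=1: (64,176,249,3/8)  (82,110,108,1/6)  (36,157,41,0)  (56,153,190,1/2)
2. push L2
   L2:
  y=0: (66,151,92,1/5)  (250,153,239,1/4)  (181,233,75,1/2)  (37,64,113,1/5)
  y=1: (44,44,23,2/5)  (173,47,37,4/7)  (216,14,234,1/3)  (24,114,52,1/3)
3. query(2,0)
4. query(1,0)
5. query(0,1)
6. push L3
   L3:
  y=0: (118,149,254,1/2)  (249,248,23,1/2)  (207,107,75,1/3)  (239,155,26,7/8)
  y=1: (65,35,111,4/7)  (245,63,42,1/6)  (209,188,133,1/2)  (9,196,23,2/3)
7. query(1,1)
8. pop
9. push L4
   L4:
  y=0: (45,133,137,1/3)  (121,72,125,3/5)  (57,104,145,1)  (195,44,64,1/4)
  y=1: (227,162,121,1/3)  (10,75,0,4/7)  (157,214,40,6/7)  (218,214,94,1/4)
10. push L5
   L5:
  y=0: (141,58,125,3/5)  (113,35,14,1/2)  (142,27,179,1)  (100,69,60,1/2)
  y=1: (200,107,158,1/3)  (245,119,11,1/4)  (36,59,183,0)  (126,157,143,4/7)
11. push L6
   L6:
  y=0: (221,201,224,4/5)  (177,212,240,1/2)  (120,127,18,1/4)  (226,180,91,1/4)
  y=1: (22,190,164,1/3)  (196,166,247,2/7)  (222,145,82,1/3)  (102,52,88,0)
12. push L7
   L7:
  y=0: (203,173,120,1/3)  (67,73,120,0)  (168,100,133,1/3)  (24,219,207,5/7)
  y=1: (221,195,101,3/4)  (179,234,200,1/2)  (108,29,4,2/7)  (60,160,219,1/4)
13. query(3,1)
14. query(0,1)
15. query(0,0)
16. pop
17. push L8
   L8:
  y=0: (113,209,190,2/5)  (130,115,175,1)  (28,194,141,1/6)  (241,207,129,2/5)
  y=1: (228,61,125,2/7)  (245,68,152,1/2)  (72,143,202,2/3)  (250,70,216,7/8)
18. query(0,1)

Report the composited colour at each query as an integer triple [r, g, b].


(2,0) stack=L1,L2; from [0,0,0]:
L1 α=0: [0, 0, 0]
L2 α=1/2: [181/2, 233/2, 75/2]
= [90, 116, 38]

at x=1,y=0 over L1,L2:
+L1 (α=1/2) → [36, 15/2, 70]
+L2 (α=1/4) → [179/2, 351/8, 449/4]
= [90, 44, 112]

at x=0,y=1 over L1,L2:
L1 α=3/8: [24, 66, 747/8]
L2 α=2/5: [32, 286/5, 2609/40]
= [32, 57, 65]

at x=1,y=1 over L1,L2,L3:
L1 α=1/6: [41/3, 55/3, 18]
L2 α=4/7: [733/7, 243/7, 202/7]
L3 α=1/6: [2690/21, 276/7, 652/21]
= [128, 39, 31]

at x=3,y=1 over L1,L2,L4,L5,L6,L7:
+L1 (α=1/2) → [28, 153/2, 95]
+L2 (α=1/3) → [80/3, 89, 242/3]
+L4 (α=1/4) → [149/2, 481/4, 84]
+L5 (α=4/7) → [1455/14, 565/4, 824/7]
+L6 (α=0) → [1455/14, 565/4, 824/7]
+L7 (α=1/4) → [5205/56, 2335/16, 4005/28]
→ [93, 146, 143]

(0,1) stack=L1,L2,L4,L5,L6,L7; from [0,0,0]:
after L1 α=3/8: [24, 66, 747/8]
after L2 α=2/5: [32, 286/5, 2609/40]
after L4 α=1/3: [97, 1382/15, 5029/60]
after L5 α=1/3: [394/3, 4369/45, 9769/90]
after L6 α=1/3: [854/9, 17288/135, 17149/135]
after L7 α=3/4: [6821/36, 96263/540, 29027/270]
rounded: [189, 178, 108]

(0,0) stack=L1,L2,L4,L5,L6,L7; from [0,0,0]:
after L1 α=2/5: [324/5, 226/5, 382/5]
after L2 α=1/5: [1626/25, 1659/25, 1988/25]
after L4 α=1/3: [1459/25, 6643/75, 2467/25]
after L5 α=3/5: [13493/125, 26336/375, 14309/125]
after L6 α=4/5: [123993/625, 327836/1875, 126309/625]
after L7 α=1/3: [374861/1875, 980047/5625, 109206/625]
rounded: [200, 174, 175]

at x=0,y=1 over L1,L2,L4,L5,L6,L8:
+L1 (α=3/8) → [24, 66, 747/8]
+L2 (α=2/5) → [32, 286/5, 2609/40]
+L4 (α=1/3) → [97, 1382/15, 5029/60]
+L5 (α=1/3) → [394/3, 4369/45, 9769/90]
+L6 (α=1/3) → [854/9, 17288/135, 17149/135]
+L8 (α=2/7) → [8374/63, 20582/189, 23899/189]
rounded: [133, 109, 126]


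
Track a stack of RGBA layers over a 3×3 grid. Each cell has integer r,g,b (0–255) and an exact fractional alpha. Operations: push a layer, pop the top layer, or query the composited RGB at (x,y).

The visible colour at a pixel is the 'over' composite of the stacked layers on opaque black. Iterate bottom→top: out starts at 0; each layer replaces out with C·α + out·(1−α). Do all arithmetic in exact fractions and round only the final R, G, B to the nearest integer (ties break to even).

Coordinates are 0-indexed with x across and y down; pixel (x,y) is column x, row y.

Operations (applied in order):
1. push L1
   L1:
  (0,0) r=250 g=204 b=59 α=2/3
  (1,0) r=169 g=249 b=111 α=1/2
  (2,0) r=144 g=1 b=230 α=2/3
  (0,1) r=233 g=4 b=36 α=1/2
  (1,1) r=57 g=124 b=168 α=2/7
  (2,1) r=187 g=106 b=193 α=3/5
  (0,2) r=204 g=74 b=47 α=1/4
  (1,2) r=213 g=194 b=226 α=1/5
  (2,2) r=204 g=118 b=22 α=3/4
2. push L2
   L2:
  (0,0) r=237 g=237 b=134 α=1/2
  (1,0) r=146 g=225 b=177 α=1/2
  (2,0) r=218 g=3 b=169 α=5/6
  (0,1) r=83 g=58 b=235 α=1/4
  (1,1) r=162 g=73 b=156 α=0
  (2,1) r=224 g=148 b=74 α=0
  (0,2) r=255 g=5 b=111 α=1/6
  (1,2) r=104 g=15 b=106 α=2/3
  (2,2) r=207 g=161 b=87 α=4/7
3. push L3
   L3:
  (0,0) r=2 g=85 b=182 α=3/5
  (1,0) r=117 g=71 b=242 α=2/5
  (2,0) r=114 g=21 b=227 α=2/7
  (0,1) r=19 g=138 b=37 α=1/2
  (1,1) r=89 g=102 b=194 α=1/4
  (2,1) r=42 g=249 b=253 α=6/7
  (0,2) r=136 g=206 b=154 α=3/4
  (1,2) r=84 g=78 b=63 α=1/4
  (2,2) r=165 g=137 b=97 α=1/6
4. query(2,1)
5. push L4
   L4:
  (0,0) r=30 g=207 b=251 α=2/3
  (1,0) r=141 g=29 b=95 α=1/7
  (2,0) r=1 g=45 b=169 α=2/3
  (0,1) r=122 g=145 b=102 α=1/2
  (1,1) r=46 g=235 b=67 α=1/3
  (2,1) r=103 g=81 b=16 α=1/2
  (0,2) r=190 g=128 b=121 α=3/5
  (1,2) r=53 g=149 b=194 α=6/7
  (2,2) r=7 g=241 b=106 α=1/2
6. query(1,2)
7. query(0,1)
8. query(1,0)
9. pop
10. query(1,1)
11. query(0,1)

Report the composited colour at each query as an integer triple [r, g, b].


at x=2,y=1 over L1,L2,L3:
after L1 α=3/5: [561/5, 318/5, 579/5]
after L2 α=0: [561/5, 318/5, 579/5]
after L3 α=6/7: [1821/35, 7788/35, 1167/5]
→ [52, 223, 233]

at x=1,y=2 over L1,L2,L3,L4:
after L1 α=1/5: [213/5, 194/5, 226/5]
after L2 α=2/3: [1253/15, 344/15, 1286/15]
after L3 α=1/4: [1673/20, 367/10, 1601/20]
after L4 α=6/7: [8033/140, 9307/70, 24881/140]
→ [57, 133, 178]

at x=0,y=1 over L1,L2,L3,L4:
L1 α=1/2: [233/2, 2, 18]
L2 α=1/4: [865/8, 16, 289/4]
L3 α=1/2: [1017/16, 77, 437/8]
L4 α=1/2: [2969/32, 111, 1253/16]
→ [93, 111, 78]

query (1,0) [L1,L2,L3,L4] — begin 0,0,0
+L1 (α=1/2) → [169/2, 249/2, 111/2]
+L2 (α=1/2) → [461/4, 699/4, 465/4]
+L3 (α=2/5) → [2319/20, 533/4, 3331/20]
+L4 (α=1/7) → [8367/70, 1657/14, 10943/70]
rounded: [120, 118, 156]

(1,1) stack=L1,L2,L3; from [0,0,0]:
+L1 (α=2/7) → [114/7, 248/7, 48]
+L2 (α=0) → [114/7, 248/7, 48]
+L3 (α=1/4) → [965/28, 729/14, 169/2]
→ [34, 52, 84]

query (0,1) [L1,L2,L3] — begin 0,0,0
L1 α=1/2: [233/2, 2, 18]
L2 α=1/4: [865/8, 16, 289/4]
L3 α=1/2: [1017/16, 77, 437/8]
rounded: [64, 77, 55]


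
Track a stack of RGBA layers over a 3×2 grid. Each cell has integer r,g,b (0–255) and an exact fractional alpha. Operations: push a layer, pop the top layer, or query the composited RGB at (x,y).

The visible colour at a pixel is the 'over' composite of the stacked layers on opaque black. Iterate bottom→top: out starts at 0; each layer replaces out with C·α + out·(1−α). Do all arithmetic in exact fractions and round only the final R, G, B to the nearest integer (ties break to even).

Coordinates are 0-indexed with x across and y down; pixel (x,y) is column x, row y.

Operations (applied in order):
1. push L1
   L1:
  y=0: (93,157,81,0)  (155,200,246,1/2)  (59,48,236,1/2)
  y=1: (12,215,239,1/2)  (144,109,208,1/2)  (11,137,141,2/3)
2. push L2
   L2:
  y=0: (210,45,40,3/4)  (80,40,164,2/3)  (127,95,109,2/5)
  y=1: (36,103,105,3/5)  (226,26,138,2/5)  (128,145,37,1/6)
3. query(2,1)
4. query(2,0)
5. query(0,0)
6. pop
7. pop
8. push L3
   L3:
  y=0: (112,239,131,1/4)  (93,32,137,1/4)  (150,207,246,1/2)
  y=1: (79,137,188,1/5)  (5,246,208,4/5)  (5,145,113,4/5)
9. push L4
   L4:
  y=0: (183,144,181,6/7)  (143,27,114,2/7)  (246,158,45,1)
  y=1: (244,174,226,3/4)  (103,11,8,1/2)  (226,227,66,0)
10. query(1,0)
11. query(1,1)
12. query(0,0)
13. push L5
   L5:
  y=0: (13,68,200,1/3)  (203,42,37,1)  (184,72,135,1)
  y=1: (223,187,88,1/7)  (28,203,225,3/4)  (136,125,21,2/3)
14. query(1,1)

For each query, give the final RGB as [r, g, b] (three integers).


at x=2,y=1 over L1,L2:
after L1 α=2/3: [22/3, 274/3, 94]
after L2 α=1/6: [247/9, 1805/18, 169/2]
rounded: [27, 100, 84]

(2,0) stack=L1,L2; from [0,0,0]:
+L1 (α=1/2) → [59/2, 24, 118]
+L2 (α=2/5) → [137/2, 262/5, 572/5]
rounded: [68, 52, 114]

query (0,0) [L1,L2] — begin 0,0,0
after L1 α=0: [0, 0, 0]
after L2 α=3/4: [315/2, 135/4, 30]
= [158, 34, 30]

query (1,0) [L3,L4] — begin 0,0,0
L3 α=1/4: [93/4, 8, 137/4]
L4 α=2/7: [1609/28, 94/7, 1597/28]
rounded: [57, 13, 57]

query (1,1) [L3,L4] — begin 0,0,0
after L3 α=4/5: [4, 984/5, 832/5]
after L4 α=1/2: [107/2, 1039/10, 436/5]
→ [54, 104, 87]

(0,0) stack=L3,L4; from [0,0,0]:
+L3 (α=1/4) → [28, 239/4, 131/4]
+L4 (α=6/7) → [1126/7, 3695/28, 4475/28]
= [161, 132, 160]

at x=1,y=1 over L3,L4,L5:
+L3 (α=4/5) → [4, 984/5, 832/5]
+L4 (α=1/2) → [107/2, 1039/10, 436/5]
+L5 (α=3/4) → [275/8, 7129/40, 3811/20]
rounded: [34, 178, 191]


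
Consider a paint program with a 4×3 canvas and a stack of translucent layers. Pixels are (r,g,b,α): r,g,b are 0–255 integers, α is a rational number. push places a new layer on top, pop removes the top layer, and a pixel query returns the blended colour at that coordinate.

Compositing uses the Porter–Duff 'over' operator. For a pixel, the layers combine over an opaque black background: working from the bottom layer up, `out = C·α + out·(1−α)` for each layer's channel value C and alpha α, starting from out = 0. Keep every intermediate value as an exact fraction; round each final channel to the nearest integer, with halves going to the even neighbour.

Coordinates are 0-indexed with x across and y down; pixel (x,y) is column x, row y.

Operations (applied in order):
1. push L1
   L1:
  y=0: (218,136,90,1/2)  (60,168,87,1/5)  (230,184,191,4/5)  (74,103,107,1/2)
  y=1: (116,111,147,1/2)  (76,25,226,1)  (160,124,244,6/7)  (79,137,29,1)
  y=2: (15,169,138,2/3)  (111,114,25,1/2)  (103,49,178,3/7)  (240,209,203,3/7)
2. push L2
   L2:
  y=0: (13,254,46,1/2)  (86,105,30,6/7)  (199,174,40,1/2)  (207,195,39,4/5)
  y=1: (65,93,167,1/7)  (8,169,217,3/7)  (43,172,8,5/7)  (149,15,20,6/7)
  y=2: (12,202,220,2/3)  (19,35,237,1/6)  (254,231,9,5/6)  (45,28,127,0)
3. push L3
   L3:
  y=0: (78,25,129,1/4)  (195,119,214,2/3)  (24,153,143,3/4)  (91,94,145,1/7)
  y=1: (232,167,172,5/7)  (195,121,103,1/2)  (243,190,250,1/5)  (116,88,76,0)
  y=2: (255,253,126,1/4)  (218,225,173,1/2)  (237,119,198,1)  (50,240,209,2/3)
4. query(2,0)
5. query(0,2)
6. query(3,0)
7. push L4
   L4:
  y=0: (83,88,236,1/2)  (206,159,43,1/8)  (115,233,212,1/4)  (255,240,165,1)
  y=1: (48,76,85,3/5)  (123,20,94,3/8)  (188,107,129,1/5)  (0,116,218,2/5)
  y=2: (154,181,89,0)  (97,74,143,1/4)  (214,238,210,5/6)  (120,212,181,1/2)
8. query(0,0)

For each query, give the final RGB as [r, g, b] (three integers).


(2,0) stack=L1,L2,L3; from [0,0,0]:
after L1 α=4/5: [184, 736/5, 764/5]
after L2 α=1/2: [383/2, 803/5, 482/5]
after L3 α=3/4: [527/8, 1549/10, 2627/20]
→ [66, 155, 131]

at x=0,y=2 over L1,L2,L3:
after L1 α=2/3: [10, 338/3, 92]
after L2 α=2/3: [34/3, 1550/9, 532/3]
after L3 α=1/4: [289/4, 2309/12, 329/2]
= [72, 192, 164]

at x=3,y=0 over L1,L2,L3:
after L1 α=1/2: [37, 103/2, 107/2]
after L2 α=4/5: [173, 1663/10, 419/10]
after L3 α=1/7: [1129/7, 5459/35, 1982/35]
= [161, 156, 57]

(0,0) stack=L1,L2,L3,L4; from [0,0,0]:
+L1 (α=1/2) → [109, 68, 45]
+L2 (α=1/2) → [61, 161, 91/2]
+L3 (α=1/4) → [261/4, 127, 531/8]
+L4 (α=1/2) → [593/8, 215/2, 2419/16]
= [74, 108, 151]


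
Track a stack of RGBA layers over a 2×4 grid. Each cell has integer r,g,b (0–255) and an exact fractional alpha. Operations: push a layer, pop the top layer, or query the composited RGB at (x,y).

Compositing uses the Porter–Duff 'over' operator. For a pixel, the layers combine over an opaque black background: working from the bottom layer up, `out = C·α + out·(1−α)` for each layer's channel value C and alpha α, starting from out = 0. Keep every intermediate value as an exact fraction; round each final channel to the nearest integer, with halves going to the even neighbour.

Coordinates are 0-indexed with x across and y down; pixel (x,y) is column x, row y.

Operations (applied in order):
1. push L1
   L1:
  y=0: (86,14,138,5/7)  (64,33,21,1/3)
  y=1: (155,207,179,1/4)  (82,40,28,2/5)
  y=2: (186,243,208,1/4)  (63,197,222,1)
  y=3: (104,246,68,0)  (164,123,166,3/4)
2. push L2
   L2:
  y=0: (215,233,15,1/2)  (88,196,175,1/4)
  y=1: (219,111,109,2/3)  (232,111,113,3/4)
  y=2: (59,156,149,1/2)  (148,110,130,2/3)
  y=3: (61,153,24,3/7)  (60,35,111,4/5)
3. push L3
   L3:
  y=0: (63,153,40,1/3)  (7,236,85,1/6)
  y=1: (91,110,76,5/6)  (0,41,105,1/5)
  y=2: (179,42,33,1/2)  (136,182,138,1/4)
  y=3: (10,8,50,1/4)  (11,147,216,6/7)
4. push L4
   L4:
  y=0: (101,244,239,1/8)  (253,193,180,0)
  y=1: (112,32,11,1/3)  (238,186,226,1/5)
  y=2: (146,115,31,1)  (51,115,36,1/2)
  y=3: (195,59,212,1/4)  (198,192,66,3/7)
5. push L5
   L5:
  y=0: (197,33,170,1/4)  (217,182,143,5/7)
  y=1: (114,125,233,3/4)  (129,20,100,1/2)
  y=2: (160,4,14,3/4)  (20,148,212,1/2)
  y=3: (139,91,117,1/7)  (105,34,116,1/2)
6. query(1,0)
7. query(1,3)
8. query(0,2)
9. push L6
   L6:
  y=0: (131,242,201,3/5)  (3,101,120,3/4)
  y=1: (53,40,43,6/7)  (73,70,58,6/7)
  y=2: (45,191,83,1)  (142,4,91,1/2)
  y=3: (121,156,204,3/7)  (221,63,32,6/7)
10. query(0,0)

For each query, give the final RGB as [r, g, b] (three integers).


at x=1,y=0 over L1,L2,L3,L4,L5:
after L1 α=1/3: [64/3, 11, 7]
after L2 α=1/4: [38, 229/4, 49]
after L3 α=1/6: [197/6, 2089/24, 55]
after L4 α=0: [197/6, 2089/24, 55]
after L5 α=5/7: [3452/21, 13009/84, 825/7]
→ [164, 155, 118]

at x=1,y=3 over L1,L2,L3,L4,L5:
L1 α=3/4: [123, 369/4, 249/2]
L2 α=4/5: [363/5, 929/20, 1137/10]
L3 α=6/7: [99/5, 18569/140, 14097/70]
L4 α=3/7: [3366/35, 38729/245, 35124/245]
L5 α=1/2: [7041/70, 47059/490, 31772/245]
→ [101, 96, 130]

(0,2) stack=L1,L2,L3,L4,L5; from [0,0,0]:
+L1 (α=1/4) → [93/2, 243/4, 52]
+L2 (α=1/2) → [211/4, 867/8, 201/2]
+L3 (α=1/2) → [927/8, 1203/16, 267/4]
+L4 (α=1) → [146, 115, 31]
+L5 (α=3/4) → [313/2, 127/4, 73/4]
→ [156, 32, 18]

(0,0) stack=L1,L2,L3,L4,L5,L6; from [0,0,0]:
after L1 α=5/7: [430/7, 10, 690/7]
after L2 α=1/2: [1935/14, 243/2, 795/14]
after L3 α=1/3: [792/7, 132, 1075/21]
after L4 α=1/8: [893/8, 146, 224/3]
after L5 α=1/4: [4255/32, 471/4, 197/2]
after L6 α=3/5: [10543/80, 1923/10, 160]
→ [132, 192, 160]


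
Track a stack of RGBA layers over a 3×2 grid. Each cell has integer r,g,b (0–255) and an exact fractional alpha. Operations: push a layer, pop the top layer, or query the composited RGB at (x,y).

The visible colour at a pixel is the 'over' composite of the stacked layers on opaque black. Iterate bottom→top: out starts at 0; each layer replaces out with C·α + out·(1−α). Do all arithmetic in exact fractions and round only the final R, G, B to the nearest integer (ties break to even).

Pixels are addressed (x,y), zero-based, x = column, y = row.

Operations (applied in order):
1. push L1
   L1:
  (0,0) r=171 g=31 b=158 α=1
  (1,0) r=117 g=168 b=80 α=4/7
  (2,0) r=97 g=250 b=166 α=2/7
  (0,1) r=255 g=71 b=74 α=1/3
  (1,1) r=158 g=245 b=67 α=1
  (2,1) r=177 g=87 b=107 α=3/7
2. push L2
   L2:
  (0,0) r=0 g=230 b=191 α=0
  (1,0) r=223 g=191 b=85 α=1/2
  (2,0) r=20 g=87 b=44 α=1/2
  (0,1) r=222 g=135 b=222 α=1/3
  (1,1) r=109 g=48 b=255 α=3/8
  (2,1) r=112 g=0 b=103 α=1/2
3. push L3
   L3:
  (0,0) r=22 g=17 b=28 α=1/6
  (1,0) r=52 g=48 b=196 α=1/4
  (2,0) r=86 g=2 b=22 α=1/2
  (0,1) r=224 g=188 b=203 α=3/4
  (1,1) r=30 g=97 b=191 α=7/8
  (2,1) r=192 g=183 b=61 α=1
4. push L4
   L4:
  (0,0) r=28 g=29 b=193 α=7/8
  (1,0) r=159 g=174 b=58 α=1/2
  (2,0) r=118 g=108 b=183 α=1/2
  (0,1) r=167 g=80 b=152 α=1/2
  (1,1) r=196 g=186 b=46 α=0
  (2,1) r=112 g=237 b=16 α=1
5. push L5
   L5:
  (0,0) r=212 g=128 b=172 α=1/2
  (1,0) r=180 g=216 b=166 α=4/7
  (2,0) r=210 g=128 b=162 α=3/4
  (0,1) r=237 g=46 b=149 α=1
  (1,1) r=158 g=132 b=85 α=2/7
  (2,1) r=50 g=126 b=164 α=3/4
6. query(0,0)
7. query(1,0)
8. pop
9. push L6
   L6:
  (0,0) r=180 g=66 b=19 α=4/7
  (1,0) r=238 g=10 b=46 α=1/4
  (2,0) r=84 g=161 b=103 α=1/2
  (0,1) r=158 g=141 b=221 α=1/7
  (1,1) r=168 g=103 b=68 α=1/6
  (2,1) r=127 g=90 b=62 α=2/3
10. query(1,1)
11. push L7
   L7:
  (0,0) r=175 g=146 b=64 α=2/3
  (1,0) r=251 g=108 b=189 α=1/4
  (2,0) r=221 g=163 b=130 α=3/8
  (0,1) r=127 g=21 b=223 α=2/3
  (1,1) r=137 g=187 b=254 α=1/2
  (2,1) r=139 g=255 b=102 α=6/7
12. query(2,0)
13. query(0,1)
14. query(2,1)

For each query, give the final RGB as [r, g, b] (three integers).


(0,0) stack=L1,L2,L3,L4,L5; from [0,0,0]:
+L1 (α=1) → [171, 31, 158]
+L2 (α=0) → [171, 31, 158]
+L3 (α=1/6) → [877/6, 86/3, 409/3]
+L4 (α=7/8) → [2053/48, 695/24, 2231/12]
+L5 (α=1/2) → [12229/96, 3767/48, 4295/24]
rounded: [127, 78, 179]

query (1,0) [L1,L2,L3,L4,L5] — begin 0,0,0
+L1 (α=4/7) → [468/7, 96, 320/7]
+L2 (α=1/2) → [2029/14, 287/2, 915/14]
+L3 (α=1/4) → [6815/56, 957/8, 5489/56]
+L4 (α=1/2) → [15719/112, 2349/16, 8737/112]
+L5 (α=4/7) → [127797/784, 20871/112, 100579/784]
= [163, 186, 128]

(1,1) stack=L1,L2,L3,L4,L6; from [0,0,0]:
+L1 (α=1) → [158, 245, 67]
+L2 (α=3/8) → [1117/8, 1369/8, 275/2]
+L3 (α=7/8) → [2797/64, 6801/64, 2949/16]
+L4 (α=0) → [2797/64, 6801/64, 2949/16]
+L6 (α=1/6) → [24737/384, 40597/384, 15833/96]
rounded: [64, 106, 165]

query (2,0) [L1,L2,L3,L4,L6,L7] — begin 0,0,0
+L1 (α=2/7) → [194/7, 500/7, 332/7]
+L2 (α=1/2) → [167/7, 1109/14, 320/7]
+L3 (α=1/2) → [769/14, 1137/28, 237/7]
+L4 (α=1/2) → [2421/28, 4161/56, 759/7]
+L6 (α=1/2) → [4773/56, 13177/112, 740/7]
+L7 (α=3/8) → [60993/448, 120653/896, 3215/28]
→ [136, 135, 115]

(0,1) stack=L1,L2,L3,L4,L6,L7; from [0,0,0]:
after L1 α=1/3: [85, 71/3, 74/3]
after L2 α=1/3: [392/3, 547/9, 814/9]
after L3 α=3/4: [602/3, 5623/36, 6295/36]
after L4 α=1/2: [1103/6, 8503/72, 11767/72]
after L6 α=1/7: [1261/7, 10195/84, 14419/84]
after L7 α=2/3: [1013/7, 13723/252, 51883/252]
= [145, 54, 206]

at x=2,y=1 over L1,L2,L3,L4,L6,L7:
+L1 (α=3/7) → [531/7, 261/7, 321/7]
+L2 (α=1/2) → [1315/14, 261/14, 521/7]
+L3 (α=1) → [192, 183, 61]
+L4 (α=1) → [112, 237, 16]
+L6 (α=2/3) → [122, 139, 140/3]
+L7 (α=6/7) → [956/7, 1669/7, 1976/21]
rounded: [137, 238, 94]


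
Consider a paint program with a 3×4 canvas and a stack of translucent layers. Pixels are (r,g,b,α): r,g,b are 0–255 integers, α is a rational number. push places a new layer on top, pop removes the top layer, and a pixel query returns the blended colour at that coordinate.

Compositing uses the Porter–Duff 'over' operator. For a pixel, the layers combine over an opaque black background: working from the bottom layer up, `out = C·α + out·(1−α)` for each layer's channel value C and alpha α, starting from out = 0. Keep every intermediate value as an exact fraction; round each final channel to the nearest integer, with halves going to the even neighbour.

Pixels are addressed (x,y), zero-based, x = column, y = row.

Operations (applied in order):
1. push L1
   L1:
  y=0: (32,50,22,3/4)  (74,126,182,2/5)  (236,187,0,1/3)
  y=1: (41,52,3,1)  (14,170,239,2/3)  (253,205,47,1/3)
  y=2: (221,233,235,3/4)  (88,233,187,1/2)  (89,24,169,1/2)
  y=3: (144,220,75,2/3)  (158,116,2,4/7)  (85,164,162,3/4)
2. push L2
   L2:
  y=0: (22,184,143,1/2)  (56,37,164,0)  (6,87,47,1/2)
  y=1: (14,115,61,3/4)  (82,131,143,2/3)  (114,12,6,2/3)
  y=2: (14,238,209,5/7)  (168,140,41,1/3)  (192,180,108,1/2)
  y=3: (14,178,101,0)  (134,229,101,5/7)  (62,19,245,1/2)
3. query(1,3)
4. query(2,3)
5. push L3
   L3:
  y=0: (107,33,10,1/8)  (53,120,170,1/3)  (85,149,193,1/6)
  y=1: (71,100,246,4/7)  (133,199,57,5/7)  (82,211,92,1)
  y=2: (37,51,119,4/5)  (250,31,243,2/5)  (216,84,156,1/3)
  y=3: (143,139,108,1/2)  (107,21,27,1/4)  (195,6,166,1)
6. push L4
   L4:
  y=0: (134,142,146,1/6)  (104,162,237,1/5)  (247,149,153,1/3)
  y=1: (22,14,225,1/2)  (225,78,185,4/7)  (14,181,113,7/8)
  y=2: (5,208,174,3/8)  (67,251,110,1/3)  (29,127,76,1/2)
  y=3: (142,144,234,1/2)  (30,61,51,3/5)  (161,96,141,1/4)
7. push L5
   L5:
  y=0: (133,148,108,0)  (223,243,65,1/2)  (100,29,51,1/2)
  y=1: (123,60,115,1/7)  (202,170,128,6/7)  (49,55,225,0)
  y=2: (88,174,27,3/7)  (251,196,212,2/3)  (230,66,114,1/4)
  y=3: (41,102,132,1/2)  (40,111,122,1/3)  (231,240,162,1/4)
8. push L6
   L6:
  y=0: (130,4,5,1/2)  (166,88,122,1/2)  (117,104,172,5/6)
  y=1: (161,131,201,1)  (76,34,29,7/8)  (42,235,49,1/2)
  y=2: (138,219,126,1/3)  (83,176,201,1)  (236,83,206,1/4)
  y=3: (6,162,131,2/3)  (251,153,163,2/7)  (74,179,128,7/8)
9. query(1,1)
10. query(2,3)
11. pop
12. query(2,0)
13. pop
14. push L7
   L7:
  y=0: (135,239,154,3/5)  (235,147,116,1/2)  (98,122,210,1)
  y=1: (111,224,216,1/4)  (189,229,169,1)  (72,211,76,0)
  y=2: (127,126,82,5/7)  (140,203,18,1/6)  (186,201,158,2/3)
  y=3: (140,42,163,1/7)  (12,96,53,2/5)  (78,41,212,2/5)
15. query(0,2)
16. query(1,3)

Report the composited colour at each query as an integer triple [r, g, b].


(1,3) stack=L1,L2; from [0,0,0]:
after L1 α=4/7: [632/7, 464/7, 8/7]
after L2 α=5/7: [5954/49, 8943/49, 3551/49]
rounded: [122, 183, 72]

at x=2,y=3 over L1,L2:
L1 α=3/4: [255/4, 123, 243/2]
L2 α=1/2: [503/8, 71, 733/4]
= [63, 71, 183]

query (1,1) [L1,L2,L3,L4,L5,L6] — begin 0,0,0
L1 α=2/3: [28/3, 340/3, 478/3]
L2 α=2/3: [520/9, 1126/9, 1336/9]
L3 α=5/7: [7025/63, 1601/9, 5237/63]
L4 α=4/7: [25925/147, 2537/21, 20777/147]
L5 α=6/7: [204089/1029, 23957/147, 133673/1029]
L6 α=7/8: [751517/8232, 58943/1176, 42820/1029]
→ [91, 50, 42]

(2,3) stack=L1,L2,L3,L4,L5,L6; from [0,0,0]:
+L1 (α=3/4) → [255/4, 123, 243/2]
+L2 (α=1/2) → [503/8, 71, 733/4]
+L3 (α=1) → [195, 6, 166]
+L4 (α=1/4) → [373/2, 57/2, 639/4]
+L5 (α=1/4) → [1581/8, 651/8, 2565/16]
+L6 (α=7/8) → [5725/64, 10675/64, 16901/128]
rounded: [89, 167, 132]

(2,0) stack=L1,L2,L3,L4,L5; from [0,0,0]:
L1 α=1/3: [236/3, 187/3, 0]
L2 α=1/2: [127/3, 224/3, 47/2]
L3 α=1/6: [445/9, 1567/18, 207/4]
L4 α=1/3: [3113/27, 2908/27, 171/2]
L5 α=1/2: [5813/54, 3691/54, 273/4]
= [108, 68, 68]

query (0,2) [L1,L2,L3,L4,L7] — begin 0,0,0
+L1 (α=3/4) → [663/4, 699/4, 705/4]
+L2 (α=5/7) → [803/14, 3079/14, 2795/14]
+L3 (α=4/5) → [575/14, 1187/14, 9459/70]
+L4 (α=3/8) → [3085/112, 14671/112, 16767/112]
+L7 (α=5/7) → [38645/392, 49951/392, 39727/392]
= [99, 127, 101]

at x=1,y=3 over L1,L2,L3,L4,L7:
L1 α=4/7: [632/7, 464/7, 8/7]
L2 α=5/7: [5954/49, 8943/49, 3551/49]
L3 α=1/4: [23105/196, 13929/98, 2994/49]
L4 α=3/5: [6385/98, 22896/245, 2697/49]
L7 α=2/5: [21507/490, 115728/1225, 2657/49]
rounded: [44, 94, 54]
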